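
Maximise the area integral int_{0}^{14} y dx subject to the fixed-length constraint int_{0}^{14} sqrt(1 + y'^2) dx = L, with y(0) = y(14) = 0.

Set up the augmented Lagrangian using a multiplier λ for the length constraint:
    F(y, y') = y − λ sqrt(1 + y'^2).
F has no explicit x dependence, so the Beltrami identity yields a first integral
    F − y' ∂F/∂y' = C.
Compute ∂F/∂y' = −λ y' / sqrt(1 + y'^2). Then
    y − λ sqrt(1 + y'^2) + λ y'^2 / sqrt(1 + y'^2) = C
    ⇒  y − λ / sqrt(1 + y'^2) = C.
Solving for y' and integrating gives
    (x − a)^2 + (y − b)^2 = λ^2,
a circular arc of radius λ. The constants a, b are determined by the endpoint conditions y(0) = y(14) = 0, and λ is fixed implicitly by the length constraint
    ∫_{0}^{14} sqrt(1 + y'^2) dx = L.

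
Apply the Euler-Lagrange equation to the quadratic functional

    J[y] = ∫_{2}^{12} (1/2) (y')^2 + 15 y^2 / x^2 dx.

The Lagrangian is L = (1/2) (y')^2 + 15 y^2 / x^2.
Compute ∂L/∂y = 30y/x^2, ∂L/∂y' = y'.
The Euler-Lagrange equation d/dx(∂L/∂y') − ∂L/∂y = 0 reduces to
    y'' − 30/x^2 · y = 0  (x > 0).
Its general solution is
    y(x) = A x^6 + B x^(-5),
with A, B fixed by the endpoint conditions.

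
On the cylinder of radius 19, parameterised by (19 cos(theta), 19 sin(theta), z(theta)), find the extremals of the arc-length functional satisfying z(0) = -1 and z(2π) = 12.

Parameterise the cylinder of radius R = 19 as
    r(θ) = (19 cos θ, 19 sin θ, z(θ)).
The arc-length element is
    ds = sqrt(361 + (dz/dθ)^2) dθ,
so the Lagrangian is L = sqrt(361 + z'^2).
L depends on z' only, not on z or θ, so ∂L/∂z = 0 and
    ∂L/∂z' = z' / sqrt(361 + z'^2).
The Euler-Lagrange equation gives
    d/dθ( z' / sqrt(361 + z'^2) ) = 0,
so z' is constant. Integrating once:
    z(θ) = a θ + b,
a helix on the cylinder (a straight line when the cylinder is unrolled). The constants a, b are determined by the endpoint conditions.
With endpoint conditions z(0) = -1 and z(2π) = 12: from z(0) = b we get b = -1, and a·2π + -1 = 12 gives a = 13/(2π), so
    z(θ) = (13/(2π)) θ − 1.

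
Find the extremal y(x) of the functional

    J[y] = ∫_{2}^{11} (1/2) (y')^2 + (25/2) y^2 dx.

The Lagrangian is L = (1/2) (y')^2 + (25/2) y^2.
Compute ∂L/∂y = 25y, ∂L/∂y' = y'.
The Euler-Lagrange equation d/dx(∂L/∂y') − ∂L/∂y = 0 reduces to
    y'' − 25 y = 0.
Its general solution is
    y(x) = A e^(5x) + B e^(−5x),
with A, B fixed by the endpoint conditions.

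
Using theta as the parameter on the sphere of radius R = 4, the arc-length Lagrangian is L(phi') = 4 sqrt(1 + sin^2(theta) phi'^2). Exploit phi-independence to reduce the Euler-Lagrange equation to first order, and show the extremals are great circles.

On the sphere of radius R = 4 with spherical coordinates (θ, φ), the induced metric is
    ds^2 = 16(dθ^2 + sin^2(θ) dφ^2).
Parameterise by θ; the arc-length functional is
    J[φ] = ∫ 4 sqrt(1 + sin^2(θ) (dφ/dθ)^2) dθ,
so L = 4 sqrt(1 + sin^2(θ) φ'^2). Compute
    ∂L/∂φ = 0  (L has no explicit φ dependence),
    ∂L/∂φ' = 4 sin^2(θ) φ' / sqrt(1 + sin^2(θ) φ'^2).
Since ∂L/∂φ = 0, the Euler-Lagrange equation
    d/dθ(∂L/∂φ') − ∂L/∂φ = 0
reduces to d/dθ(∂L/∂φ') = 0, i.e. the momentum conjugate to φ is conserved:
    4 sin^2(θ) φ' / sqrt(1 + sin^2(θ) φ'^2) = C.
The overall factor of 4 is constant, so dividing through gives Clairaut's relation sin^2(θ) φ' / sqrt(1 + sin^2(θ) φ'^2) = C' (with C' = C/4). Solving for φ' and integrating gives the great-circle family
    cot(θ) = A cos(φ − φ_0),
i.e. the intersection of the sphere with a plane through the origin. The two constants A and φ_0 (equivalently C and one phase) are fixed by the two endpoint conditions.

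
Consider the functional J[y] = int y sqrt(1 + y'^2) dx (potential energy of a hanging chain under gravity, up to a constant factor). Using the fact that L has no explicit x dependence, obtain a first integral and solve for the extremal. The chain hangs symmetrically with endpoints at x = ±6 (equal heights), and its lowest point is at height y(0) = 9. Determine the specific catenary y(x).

The Lagrangian L(y, y') = y sqrt(1 + y'^2) has no explicit x dependence, so the Beltrami identity applies:
    L − y' ∂L/∂y' = C.
Compute ∂L/∂y' = y · y' / sqrt(1 + y'^2). Then
    L − y' ∂L/∂y'
    = y sqrt(1 + y'^2) − y · y'^2 / sqrt(1 + y'^2)
    = y (1 + y'^2 − y'^2) / sqrt(1 + y'^2)
    = y / sqrt(1 + y'^2) = C.
Squaring gives y^2 = C^2 (1 + y'^2), i.e.
    y'^2 = y^2 / C^2 − 1.
Separating variables,
    dy / sqrt(y^2 − C^2) = dx / C,
and integrating gives arccosh(y / C) = (x − a)/C, so
    y(x) = C cosh((x − a)/C),
the catenary. The constants C and a are fixed by the two endpoint conditions (and, for the hanging-chain problem, the length constraint selects C).
Now fit the given data. The endpoints x = ±6 are symmetric at equal height, so the catenary is even about its minimum: a = 0 and y(x) = C cosh(x/C). The lowest point is y(0) = C cosh(0) = C, and we are told y(0) = 9, so C = 9. Therefore
    y(x) = 9 cosh(x/9),
and at the endpoints
    y(±6) = 9 cosh(6/9).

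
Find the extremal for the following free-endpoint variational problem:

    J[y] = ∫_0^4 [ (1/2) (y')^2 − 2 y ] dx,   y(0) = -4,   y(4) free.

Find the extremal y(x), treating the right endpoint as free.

The Lagrangian L = (1/2) (y')^2 − 2 y gives
    ∂L/∂y = −2,   ∂L/∂y' = y'.
Euler-Lagrange: d/dx(y') − (−2) = 0, i.e. y'' + 2 = 0, so
    y(x) = −(2/2) x^2 + C1 x + C2.
Fixed left endpoint y(0) = -4 ⇒ C2 = -4.
The right endpoint x = 4 is free, so the natural (transversality) condition is ∂L/∂y' |_{x=4} = 0, i.e. y'(4) = 0.
Compute y'(x) = −2 x + C1, so y'(4) = −8 + C1 = 0 ⇒ C1 = 8.
Therefore the extremal is
    y(x) = −x^2 + 8 x − 4.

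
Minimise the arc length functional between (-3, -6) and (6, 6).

Arc-length functional: J[y] = ∫ sqrt(1 + (y')^2) dx.
Lagrangian L = sqrt(1 + (y')^2) has no explicit y dependence, so ∂L/∂y = 0 and the Euler-Lagrange equation gives
    d/dx( y' / sqrt(1 + (y')^2) ) = 0  ⇒  y' / sqrt(1 + (y')^2) = const.
Hence y' is constant, so y(x) is affine.
Fitting the endpoints (-3, -6) and (6, 6):
    slope m = (6 − (-6)) / (6 − (-3)) = 4/3,
    intercept c = (-6) − m·(-3) = -2.
Extremal: y(x) = (4/3) x - 2.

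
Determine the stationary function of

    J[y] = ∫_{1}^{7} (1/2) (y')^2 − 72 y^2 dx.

The Lagrangian is L = (1/2) (y')^2 − 72 y^2.
Compute ∂L/∂y = -144y, ∂L/∂y' = y'.
The Euler-Lagrange equation d/dx(∂L/∂y') − ∂L/∂y = 0 reduces to
    y'' + 144 y = 0.
Its general solution is
    y(x) = A sin(12x) + B cos(12x),
with A, B fixed by the endpoint conditions.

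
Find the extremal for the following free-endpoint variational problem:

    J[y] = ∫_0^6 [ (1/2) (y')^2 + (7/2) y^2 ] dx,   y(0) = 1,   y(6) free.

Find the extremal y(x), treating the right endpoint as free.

The Lagrangian L = (1/2) (y')^2 + (7/2) y^2 gives
    ∂L/∂y = 7 y,   ∂L/∂y' = y'.
Euler-Lagrange: y'' − 7 y = 0.
With k = sqrt(7), the general solution is
    y(x) = A cosh(sqrt(7) x) + B sinh(sqrt(7) x).
Fixed left endpoint y(0) = 1 ⇒ A = 1.
The right endpoint x = 6 is free, so the natural (transversality) condition is ∂L/∂y' |_{x=6} = 0, i.e. y'(6) = 0.
Compute y'(x) = A k sinh(k x) + B k cosh(k x), so
    y'(6) = A k sinh(k·6) + B k cosh(k·6) = 0
    ⇒ B = −A tanh(k·6) = − tanh(sqrt(7)·6).
Therefore the extremal is
    y(x) = cosh(sqrt(7) x) − tanh(sqrt(7)·6) sinh(sqrt(7) x).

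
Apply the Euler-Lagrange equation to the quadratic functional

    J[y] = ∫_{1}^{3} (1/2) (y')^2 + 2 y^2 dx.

The Lagrangian is L = (1/2) (y')^2 + 2 y^2.
Compute ∂L/∂y = 4y, ∂L/∂y' = y'.
The Euler-Lagrange equation d/dx(∂L/∂y') − ∂L/∂y = 0 reduces to
    y'' − 4 y = 0.
Its general solution is
    y(x) = A e^(2x) + B e^(−2x),
with A, B fixed by the endpoint conditions.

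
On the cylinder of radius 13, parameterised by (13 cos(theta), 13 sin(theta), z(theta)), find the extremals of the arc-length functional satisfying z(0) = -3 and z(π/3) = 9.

Parameterise the cylinder of radius R = 13 as
    r(θ) = (13 cos θ, 13 sin θ, z(θ)).
The arc-length element is
    ds = sqrt(169 + (dz/dθ)^2) dθ,
so the Lagrangian is L = sqrt(169 + z'^2).
L depends on z' only, not on z or θ, so ∂L/∂z = 0 and
    ∂L/∂z' = z' / sqrt(169 + z'^2).
The Euler-Lagrange equation gives
    d/dθ( z' / sqrt(169 + z'^2) ) = 0,
so z' is constant. Integrating once:
    z(θ) = a θ + b,
a helix on the cylinder (a straight line when the cylinder is unrolled). The constants a, b are determined by the endpoint conditions.
With endpoint conditions z(0) = -3 and z(π/3) = 9: from z(0) = b we get b = -3, and a·π/3 + -3 = 9 gives a = 36/π, so
    z(θ) = (36/π) θ − 3.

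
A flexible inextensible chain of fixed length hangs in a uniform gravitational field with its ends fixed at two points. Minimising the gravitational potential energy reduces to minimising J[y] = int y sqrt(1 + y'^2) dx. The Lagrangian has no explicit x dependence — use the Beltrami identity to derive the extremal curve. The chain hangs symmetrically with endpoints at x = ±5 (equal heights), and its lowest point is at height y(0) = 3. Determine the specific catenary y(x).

The Lagrangian L(y, y') = y sqrt(1 + y'^2) has no explicit x dependence, so the Beltrami identity applies:
    L − y' ∂L/∂y' = C.
Compute ∂L/∂y' = y · y' / sqrt(1 + y'^2). Then
    L − y' ∂L/∂y'
    = y sqrt(1 + y'^2) − y · y'^2 / sqrt(1 + y'^2)
    = y (1 + y'^2 − y'^2) / sqrt(1 + y'^2)
    = y / sqrt(1 + y'^2) = C.
Squaring gives y^2 = C^2 (1 + y'^2), i.e.
    y'^2 = y^2 / C^2 − 1.
Separating variables,
    dy / sqrt(y^2 − C^2) = dx / C,
and integrating gives arccosh(y / C) = (x − a)/C, so
    y(x) = C cosh((x − a)/C),
the catenary. The constants C and a are fixed by the two endpoint conditions (and, for the hanging-chain problem, the length constraint selects C).
Now fit the given data. The endpoints x = ±5 are symmetric at equal height, so the catenary is even about its minimum: a = 0 and y(x) = C cosh(x/C). The lowest point is y(0) = C cosh(0) = C, and we are told y(0) = 3, so C = 3. Therefore
    y(x) = 3 cosh(x/3),
and at the endpoints
    y(±5) = 3 cosh(5/3).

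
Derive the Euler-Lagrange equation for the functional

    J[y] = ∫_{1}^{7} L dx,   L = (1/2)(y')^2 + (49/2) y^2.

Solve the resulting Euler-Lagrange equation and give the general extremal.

The Lagrangian is L = (1/2)(y')^2 + (49/2) y^2.
∂L/∂y = 49y.
∂L/∂y' = y'.
The Euler-Lagrange equation d/dx(∂L/∂y') − ∂L/∂y = 0 becomes:
    y'' - 49 y = 0
General solution: y(x) = A e^(7x) + B e^(-7x), where A and B are arbitrary constants fixed by the endpoint conditions.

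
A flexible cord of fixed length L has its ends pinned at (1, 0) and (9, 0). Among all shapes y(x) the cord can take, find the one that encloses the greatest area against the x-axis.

Set up the augmented Lagrangian using a multiplier λ for the length constraint:
    F(y, y') = y − λ sqrt(1 + y'^2).
F has no explicit x dependence, so the Beltrami identity yields a first integral
    F − y' ∂F/∂y' = C.
Compute ∂F/∂y' = −λ y' / sqrt(1 + y'^2). Then
    y − λ sqrt(1 + y'^2) + λ y'^2 / sqrt(1 + y'^2) = C
    ⇒  y − λ / sqrt(1 + y'^2) = C.
Solving for y' and integrating gives
    (x − a)^2 + (y − b)^2 = λ^2,
a circular arc of radius λ. The constants a, b are determined by the endpoint conditions y(1) = y(9) = 0, and λ is fixed implicitly by the length constraint
    ∫_{1}^{9} sqrt(1 + y'^2) dx = L.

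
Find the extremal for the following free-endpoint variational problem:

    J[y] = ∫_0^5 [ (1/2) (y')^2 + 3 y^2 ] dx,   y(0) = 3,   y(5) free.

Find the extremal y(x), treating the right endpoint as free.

The Lagrangian L = (1/2) (y')^2 + 3 y^2 gives
    ∂L/∂y = 6 y,   ∂L/∂y' = y'.
Euler-Lagrange: y'' − 6 y = 0.
With k = sqrt(6), the general solution is
    y(x) = A cosh(sqrt(6) x) + B sinh(sqrt(6) x).
Fixed left endpoint y(0) = 3 ⇒ A = 3.
The right endpoint x = 5 is free, so the natural (transversality) condition is ∂L/∂y' |_{x=5} = 0, i.e. y'(5) = 0.
Compute y'(x) = A k sinh(k x) + B k cosh(k x), so
    y'(5) = A k sinh(k·5) + B k cosh(k·5) = 0
    ⇒ B = −A tanh(k·5) = − 3 tanh(sqrt(6)·5).
Therefore the extremal is
    y(x) = 3 cosh(sqrt(6) x) − 3 tanh(sqrt(6)·5) sinh(sqrt(6) x).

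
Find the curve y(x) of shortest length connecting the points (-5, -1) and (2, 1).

Arc-length functional: J[y] = ∫ sqrt(1 + (y')^2) dx.
Lagrangian L = sqrt(1 + (y')^2) has no explicit y dependence, so ∂L/∂y = 0 and the Euler-Lagrange equation gives
    d/dx( y' / sqrt(1 + (y')^2) ) = 0  ⇒  y' / sqrt(1 + (y')^2) = const.
Hence y' is constant, so y(x) is affine.
Fitting the endpoints (-5, -1) and (2, 1):
    slope m = (1 − (-1)) / (2 − (-5)) = 2/7,
    intercept c = (-1) − m·(-5) = 3/7.
Extremal: y(x) = (2/7) x + 3/7.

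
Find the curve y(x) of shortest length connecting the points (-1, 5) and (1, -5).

Arc-length functional: J[y] = ∫ sqrt(1 + (y')^2) dx.
Lagrangian L = sqrt(1 + (y')^2) has no explicit y dependence, so ∂L/∂y = 0 and the Euler-Lagrange equation gives
    d/dx( y' / sqrt(1 + (y')^2) ) = 0  ⇒  y' / sqrt(1 + (y')^2) = const.
Hence y' is constant, so y(x) is affine.
Fitting the endpoints (-1, 5) and (1, -5):
    slope m = ((-5) − 5) / (1 − (-1)) = -5,
    intercept c = 5 − m·(-1) = 0.
Extremal: y(x) = -5 x.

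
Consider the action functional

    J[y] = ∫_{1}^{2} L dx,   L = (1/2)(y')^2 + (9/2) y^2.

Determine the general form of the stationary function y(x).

The Lagrangian is L = (1/2)(y')^2 + (9/2) y^2.
∂L/∂y = 9y.
∂L/∂y' = y'.
The Euler-Lagrange equation d/dx(∂L/∂y') − ∂L/∂y = 0 becomes:
    y'' - 9 y = 0
General solution: y(x) = A e^(3x) + B e^(-3x), where A and B are arbitrary constants fixed by the endpoint conditions.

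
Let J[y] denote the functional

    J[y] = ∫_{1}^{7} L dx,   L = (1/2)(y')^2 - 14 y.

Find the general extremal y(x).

The Lagrangian is L = (1/2)(y')^2 - 14 y.
∂L/∂y = -14.
∂L/∂y' = y'.
The Euler-Lagrange equation d/dx(∂L/∂y') − ∂L/∂y = 0 becomes:
    y'' + 14 = 0
General solution: y(x) = -7 x^2 + A x + B, where A and B are arbitrary constants fixed by the endpoint conditions.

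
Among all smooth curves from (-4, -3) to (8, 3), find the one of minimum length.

Arc-length functional: J[y] = ∫ sqrt(1 + (y')^2) dx.
Lagrangian L = sqrt(1 + (y')^2) has no explicit y dependence, so ∂L/∂y = 0 and the Euler-Lagrange equation gives
    d/dx( y' / sqrt(1 + (y')^2) ) = 0  ⇒  y' / sqrt(1 + (y')^2) = const.
Hence y' is constant, so y(x) is affine.
Fitting the endpoints (-4, -3) and (8, 3):
    slope m = (3 − (-3)) / (8 − (-4)) = 1/2,
    intercept c = (-3) − m·(-4) = -1.
Extremal: y(x) = (1/2) x - 1.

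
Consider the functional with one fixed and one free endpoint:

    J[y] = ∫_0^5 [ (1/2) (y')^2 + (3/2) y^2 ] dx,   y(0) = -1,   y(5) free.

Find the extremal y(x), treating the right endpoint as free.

The Lagrangian L = (1/2) (y')^2 + (3/2) y^2 gives
    ∂L/∂y = 3 y,   ∂L/∂y' = y'.
Euler-Lagrange: y'' − 3 y = 0.
With k = sqrt(3), the general solution is
    y(x) = A cosh(sqrt(3) x) + B sinh(sqrt(3) x).
Fixed left endpoint y(0) = -1 ⇒ A = -1.
The right endpoint x = 5 is free, so the natural (transversality) condition is ∂L/∂y' |_{x=5} = 0, i.e. y'(5) = 0.
Compute y'(x) = A k sinh(k x) + B k cosh(k x), so
    y'(5) = A k sinh(k·5) + B k cosh(k·5) = 0
    ⇒ B = −A tanh(k·5) = tanh(sqrt(3)·5).
Therefore the extremal is
    y(x) = −cosh(sqrt(3) x) + tanh(sqrt(3)·5) sinh(sqrt(3) x).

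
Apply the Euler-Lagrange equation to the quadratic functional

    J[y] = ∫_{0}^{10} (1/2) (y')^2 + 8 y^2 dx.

The Lagrangian is L = (1/2) (y')^2 + 8 y^2.
Compute ∂L/∂y = 16y, ∂L/∂y' = y'.
The Euler-Lagrange equation d/dx(∂L/∂y') − ∂L/∂y = 0 reduces to
    y'' − 16 y = 0.
Its general solution is
    y(x) = A e^(4x) + B e^(−4x),
with A, B fixed by the endpoint conditions.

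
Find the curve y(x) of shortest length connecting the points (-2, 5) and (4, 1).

Arc-length functional: J[y] = ∫ sqrt(1 + (y')^2) dx.
Lagrangian L = sqrt(1 + (y')^2) has no explicit y dependence, so ∂L/∂y = 0 and the Euler-Lagrange equation gives
    d/dx( y' / sqrt(1 + (y')^2) ) = 0  ⇒  y' / sqrt(1 + (y')^2) = const.
Hence y' is constant, so y(x) is affine.
Fitting the endpoints (-2, 5) and (4, 1):
    slope m = (1 − 5) / (4 − (-2)) = -2/3,
    intercept c = 5 − m·(-2) = 11/3.
Extremal: y(x) = (-2/3) x + 11/3.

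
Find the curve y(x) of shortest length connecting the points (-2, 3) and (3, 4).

Arc-length functional: J[y] = ∫ sqrt(1 + (y')^2) dx.
Lagrangian L = sqrt(1 + (y')^2) has no explicit y dependence, so ∂L/∂y = 0 and the Euler-Lagrange equation gives
    d/dx( y' / sqrt(1 + (y')^2) ) = 0  ⇒  y' / sqrt(1 + (y')^2) = const.
Hence y' is constant, so y(x) is affine.
Fitting the endpoints (-2, 3) and (3, 4):
    slope m = (4 − 3) / (3 − (-2)) = 1/5,
    intercept c = 3 − m·(-2) = 17/5.
Extremal: y(x) = (1/5) x + 17/5.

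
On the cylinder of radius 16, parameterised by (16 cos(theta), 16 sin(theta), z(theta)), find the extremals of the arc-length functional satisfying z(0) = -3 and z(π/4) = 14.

Parameterise the cylinder of radius R = 16 as
    r(θ) = (16 cos θ, 16 sin θ, z(θ)).
The arc-length element is
    ds = sqrt(256 + (dz/dθ)^2) dθ,
so the Lagrangian is L = sqrt(256 + z'^2).
L depends on z' only, not on z or θ, so ∂L/∂z = 0 and
    ∂L/∂z' = z' / sqrt(256 + z'^2).
The Euler-Lagrange equation gives
    d/dθ( z' / sqrt(256 + z'^2) ) = 0,
so z' is constant. Integrating once:
    z(θ) = a θ + b,
a helix on the cylinder (a straight line when the cylinder is unrolled). The constants a, b are determined by the endpoint conditions.
With endpoint conditions z(0) = -3 and z(π/4) = 14: from z(0) = b we get b = -3, and a·π/4 + -3 = 14 gives a = 68/π, so
    z(θ) = (68/π) θ − 3.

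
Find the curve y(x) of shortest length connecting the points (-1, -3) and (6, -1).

Arc-length functional: J[y] = ∫ sqrt(1 + (y')^2) dx.
Lagrangian L = sqrt(1 + (y')^2) has no explicit y dependence, so ∂L/∂y = 0 and the Euler-Lagrange equation gives
    d/dx( y' / sqrt(1 + (y')^2) ) = 0  ⇒  y' / sqrt(1 + (y')^2) = const.
Hence y' is constant, so y(x) is affine.
Fitting the endpoints (-1, -3) and (6, -1):
    slope m = ((-1) − (-3)) / (6 − (-1)) = 2/7,
    intercept c = (-3) − m·(-1) = -19/7.
Extremal: y(x) = (2/7) x - 19/7.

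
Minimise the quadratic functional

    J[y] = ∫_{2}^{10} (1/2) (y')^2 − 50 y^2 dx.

The Lagrangian is L = (1/2) (y')^2 − 50 y^2.
Compute ∂L/∂y = -100y, ∂L/∂y' = y'.
The Euler-Lagrange equation d/dx(∂L/∂y') − ∂L/∂y = 0 reduces to
    y'' + 100 y = 0.
Its general solution is
    y(x) = A sin(10x) + B cos(10x),
with A, B fixed by the endpoint conditions.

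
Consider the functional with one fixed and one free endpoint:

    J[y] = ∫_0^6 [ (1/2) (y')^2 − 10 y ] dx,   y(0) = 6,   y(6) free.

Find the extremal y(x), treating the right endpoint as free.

The Lagrangian L = (1/2) (y')^2 − 10 y gives
    ∂L/∂y = −10,   ∂L/∂y' = y'.
Euler-Lagrange: d/dx(y') − (−10) = 0, i.e. y'' + 10 = 0, so
    y(x) = −(10/2) x^2 + C1 x + C2.
Fixed left endpoint y(0) = 6 ⇒ C2 = 6.
The right endpoint x = 6 is free, so the natural (transversality) condition is ∂L/∂y' |_{x=6} = 0, i.e. y'(6) = 0.
Compute y'(x) = −10 x + C1, so y'(6) = −60 + C1 = 0 ⇒ C1 = 60.
Therefore the extremal is
    y(x) = −5 x^2 + 60 x + 6.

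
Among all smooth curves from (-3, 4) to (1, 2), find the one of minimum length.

Arc-length functional: J[y] = ∫ sqrt(1 + (y')^2) dx.
Lagrangian L = sqrt(1 + (y')^2) has no explicit y dependence, so ∂L/∂y = 0 and the Euler-Lagrange equation gives
    d/dx( y' / sqrt(1 + (y')^2) ) = 0  ⇒  y' / sqrt(1 + (y')^2) = const.
Hence y' is constant, so y(x) is affine.
Fitting the endpoints (-3, 4) and (1, 2):
    slope m = (2 − 4) / (1 − (-3)) = -1/2,
    intercept c = 4 − m·(-3) = 5/2.
Extremal: y(x) = (-1/2) x + 5/2.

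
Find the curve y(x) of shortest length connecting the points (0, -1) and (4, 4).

Arc-length functional: J[y] = ∫ sqrt(1 + (y')^2) dx.
Lagrangian L = sqrt(1 + (y')^2) has no explicit y dependence, so ∂L/∂y = 0 and the Euler-Lagrange equation gives
    d/dx( y' / sqrt(1 + (y')^2) ) = 0  ⇒  y' / sqrt(1 + (y')^2) = const.
Hence y' is constant, so y(x) is affine.
Fitting the endpoints (0, -1) and (4, 4):
    slope m = (4 − (-1)) / (4 − 0) = 5/4,
    intercept c = (-1) − m·0 = -1.
Extremal: y(x) = (5/4) x - 1.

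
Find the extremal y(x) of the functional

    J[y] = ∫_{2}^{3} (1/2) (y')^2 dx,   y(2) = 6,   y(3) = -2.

The Lagrangian is L = (1/2) (y')^2.
Compute ∂L/∂y = 0, ∂L/∂y' = y'.
The Euler-Lagrange equation d/dx(∂L/∂y') − ∂L/∂y = 0 reduces to
    y'' = 0.
Its general solution is
    y(x) = A x + B,
with A, B fixed by the endpoint conditions.
Applying the endpoint conditions y(2) = 6 and y(3) = -2: solve A·2 + B = 6 and A·3 + B = -2. Subtracting gives A(3 − 2) = -2 − 6, so A = -8, and B = 6 − A·2 = 22. Therefore
    y(x) = -8 x + 22.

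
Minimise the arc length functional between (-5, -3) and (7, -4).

Arc-length functional: J[y] = ∫ sqrt(1 + (y')^2) dx.
Lagrangian L = sqrt(1 + (y')^2) has no explicit y dependence, so ∂L/∂y = 0 and the Euler-Lagrange equation gives
    d/dx( y' / sqrt(1 + (y')^2) ) = 0  ⇒  y' / sqrt(1 + (y')^2) = const.
Hence y' is constant, so y(x) is affine.
Fitting the endpoints (-5, -3) and (7, -4):
    slope m = ((-4) − (-3)) / (7 − (-5)) = -1/12,
    intercept c = (-3) − m·(-5) = -41/12.
Extremal: y(x) = (-1/12) x - 41/12.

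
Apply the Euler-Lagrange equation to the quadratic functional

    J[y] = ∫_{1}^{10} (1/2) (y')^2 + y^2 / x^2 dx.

The Lagrangian is L = (1/2) (y')^2 + y^2 / x^2.
Compute ∂L/∂y = 2y/x^2, ∂L/∂y' = y'.
The Euler-Lagrange equation d/dx(∂L/∂y') − ∂L/∂y = 0 reduces to
    y'' − 2/x^2 · y = 0  (x > 0).
Its general solution is
    y(x) = A x^2 + B / x,
with A, B fixed by the endpoint conditions.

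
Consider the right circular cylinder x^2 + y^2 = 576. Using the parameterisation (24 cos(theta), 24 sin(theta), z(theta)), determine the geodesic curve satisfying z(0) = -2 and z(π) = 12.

Parameterise the cylinder of radius R = 24 as
    r(θ) = (24 cos θ, 24 sin θ, z(θ)).
The arc-length element is
    ds = sqrt(576 + (dz/dθ)^2) dθ,
so the Lagrangian is L = sqrt(576 + z'^2).
L depends on z' only, not on z or θ, so ∂L/∂z = 0 and
    ∂L/∂z' = z' / sqrt(576 + z'^2).
The Euler-Lagrange equation gives
    d/dθ( z' / sqrt(576 + z'^2) ) = 0,
so z' is constant. Integrating once:
    z(θ) = a θ + b,
a helix on the cylinder (a straight line when the cylinder is unrolled). The constants a, b are determined by the endpoint conditions.
With endpoint conditions z(0) = -2 and z(π) = 12: from z(0) = b we get b = -2, and a·π + -2 = 12 gives a = 14/π, so
    z(θ) = (14/π) θ − 2.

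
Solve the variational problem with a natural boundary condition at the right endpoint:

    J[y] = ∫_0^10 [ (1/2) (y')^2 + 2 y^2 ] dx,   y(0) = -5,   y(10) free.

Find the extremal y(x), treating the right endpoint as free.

The Lagrangian L = (1/2) (y')^2 + 2 y^2 gives
    ∂L/∂y = 4 y,   ∂L/∂y' = y'.
Euler-Lagrange: y'' − 4 y = 0.
With k = 2, the general solution is
    y(x) = A cosh(2 x) + B sinh(2 x).
Fixed left endpoint y(0) = -5 ⇒ A = -5.
The right endpoint x = 10 is free, so the natural (transversality) condition is ∂L/∂y' |_{x=10} = 0, i.e. y'(10) = 0.
Compute y'(x) = A k sinh(k x) + B k cosh(k x), so
    y'(10) = A k sinh(k·10) + B k cosh(k·10) = 0
    ⇒ B = −A tanh(k·10) = 5 tanh(2·10).
Therefore the extremal is
    y(x) = −5 cosh(2 x) + 5 tanh(2·10) sinh(2 x).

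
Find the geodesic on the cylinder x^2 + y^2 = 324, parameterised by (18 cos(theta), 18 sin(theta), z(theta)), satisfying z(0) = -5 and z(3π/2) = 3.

Parameterise the cylinder of radius R = 18 as
    r(θ) = (18 cos θ, 18 sin θ, z(θ)).
The arc-length element is
    ds = sqrt(324 + (dz/dθ)^2) dθ,
so the Lagrangian is L = sqrt(324 + z'^2).
L depends on z' only, not on z or θ, so ∂L/∂z = 0 and
    ∂L/∂z' = z' / sqrt(324 + z'^2).
The Euler-Lagrange equation gives
    d/dθ( z' / sqrt(324 + z'^2) ) = 0,
so z' is constant. Integrating once:
    z(θ) = a θ + b,
a helix on the cylinder (a straight line when the cylinder is unrolled). The constants a, b are determined by the endpoint conditions.
With endpoint conditions z(0) = -5 and z(3π/2) = 3: from z(0) = b we get b = -5, and a·3π/2 + -5 = 3 gives a = 16/(3π), so
    z(θ) = (16/(3π)) θ − 5.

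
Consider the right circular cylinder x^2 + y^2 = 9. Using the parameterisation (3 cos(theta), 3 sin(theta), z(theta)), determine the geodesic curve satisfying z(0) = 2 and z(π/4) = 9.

Parameterise the cylinder of radius R = 3 as
    r(θ) = (3 cos θ, 3 sin θ, z(θ)).
The arc-length element is
    ds = sqrt(9 + (dz/dθ)^2) dθ,
so the Lagrangian is L = sqrt(9 + z'^2).
L depends on z' only, not on z or θ, so ∂L/∂z = 0 and
    ∂L/∂z' = z' / sqrt(9 + z'^2).
The Euler-Lagrange equation gives
    d/dθ( z' / sqrt(9 + z'^2) ) = 0,
so z' is constant. Integrating once:
    z(θ) = a θ + b,
a helix on the cylinder (a straight line when the cylinder is unrolled). The constants a, b are determined by the endpoint conditions.
With endpoint conditions z(0) = 2 and z(π/4) = 9: from z(0) = b we get b = 2, and a·π/4 + 2 = 9 gives a = 28/π, so
    z(θ) = (28/π) θ + 2.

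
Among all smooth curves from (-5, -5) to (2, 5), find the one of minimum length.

Arc-length functional: J[y] = ∫ sqrt(1 + (y')^2) dx.
Lagrangian L = sqrt(1 + (y')^2) has no explicit y dependence, so ∂L/∂y = 0 and the Euler-Lagrange equation gives
    d/dx( y' / sqrt(1 + (y')^2) ) = 0  ⇒  y' / sqrt(1 + (y')^2) = const.
Hence y' is constant, so y(x) is affine.
Fitting the endpoints (-5, -5) and (2, 5):
    slope m = (5 − (-5)) / (2 − (-5)) = 10/7,
    intercept c = (-5) − m·(-5) = 15/7.
Extremal: y(x) = (10/7) x + 15/7.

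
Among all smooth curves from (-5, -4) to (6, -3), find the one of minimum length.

Arc-length functional: J[y] = ∫ sqrt(1 + (y')^2) dx.
Lagrangian L = sqrt(1 + (y')^2) has no explicit y dependence, so ∂L/∂y = 0 and the Euler-Lagrange equation gives
    d/dx( y' / sqrt(1 + (y')^2) ) = 0  ⇒  y' / sqrt(1 + (y')^2) = const.
Hence y' is constant, so y(x) is affine.
Fitting the endpoints (-5, -4) and (6, -3):
    slope m = ((-3) − (-4)) / (6 − (-5)) = 1/11,
    intercept c = (-4) − m·(-5) = -39/11.
Extremal: y(x) = (1/11) x - 39/11.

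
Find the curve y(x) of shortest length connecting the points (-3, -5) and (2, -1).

Arc-length functional: J[y] = ∫ sqrt(1 + (y')^2) dx.
Lagrangian L = sqrt(1 + (y')^2) has no explicit y dependence, so ∂L/∂y = 0 and the Euler-Lagrange equation gives
    d/dx( y' / sqrt(1 + (y')^2) ) = 0  ⇒  y' / sqrt(1 + (y')^2) = const.
Hence y' is constant, so y(x) is affine.
Fitting the endpoints (-3, -5) and (2, -1):
    slope m = ((-1) − (-5)) / (2 − (-3)) = 4/5,
    intercept c = (-5) − m·(-3) = -13/5.
Extremal: y(x) = (4/5) x - 13/5.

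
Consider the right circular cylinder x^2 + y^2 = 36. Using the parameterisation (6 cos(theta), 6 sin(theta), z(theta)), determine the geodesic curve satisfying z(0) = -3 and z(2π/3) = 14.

Parameterise the cylinder of radius R = 6 as
    r(θ) = (6 cos θ, 6 sin θ, z(θ)).
The arc-length element is
    ds = sqrt(36 + (dz/dθ)^2) dθ,
so the Lagrangian is L = sqrt(36 + z'^2).
L depends on z' only, not on z or θ, so ∂L/∂z = 0 and
    ∂L/∂z' = z' / sqrt(36 + z'^2).
The Euler-Lagrange equation gives
    d/dθ( z' / sqrt(36 + z'^2) ) = 0,
so z' is constant. Integrating once:
    z(θ) = a θ + b,
a helix on the cylinder (a straight line when the cylinder is unrolled). The constants a, b are determined by the endpoint conditions.
With endpoint conditions z(0) = -3 and z(2π/3) = 14: from z(0) = b we get b = -3, and a·2π/3 + -3 = 14 gives a = 51/(2π), so
    z(θ) = (51/(2π)) θ − 3.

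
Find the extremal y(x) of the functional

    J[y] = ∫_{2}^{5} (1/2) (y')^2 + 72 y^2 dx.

The Lagrangian is L = (1/2) (y')^2 + 72 y^2.
Compute ∂L/∂y = 144y, ∂L/∂y' = y'.
The Euler-Lagrange equation d/dx(∂L/∂y') − ∂L/∂y = 0 reduces to
    y'' − 144 y = 0.
Its general solution is
    y(x) = A e^(12x) + B e^(−12x),
with A, B fixed by the endpoint conditions.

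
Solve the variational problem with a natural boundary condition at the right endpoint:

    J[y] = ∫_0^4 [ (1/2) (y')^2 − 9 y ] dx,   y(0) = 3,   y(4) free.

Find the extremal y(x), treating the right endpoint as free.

The Lagrangian L = (1/2) (y')^2 − 9 y gives
    ∂L/∂y = −9,   ∂L/∂y' = y'.
Euler-Lagrange: d/dx(y') − (−9) = 0, i.e. y'' + 9 = 0, so
    y(x) = −(9/2) x^2 + C1 x + C2.
Fixed left endpoint y(0) = 3 ⇒ C2 = 3.
The right endpoint x = 4 is free, so the natural (transversality) condition is ∂L/∂y' |_{x=4} = 0, i.e. y'(4) = 0.
Compute y'(x) = −9 x + C1, so y'(4) = −36 + C1 = 0 ⇒ C1 = 36.
Therefore the extremal is
    y(x) = −(9/2) x^2 + 36 x + 3.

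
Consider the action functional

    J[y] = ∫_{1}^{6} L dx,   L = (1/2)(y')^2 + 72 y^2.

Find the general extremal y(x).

The Lagrangian is L = (1/2)(y')^2 + 72 y^2.
∂L/∂y = 144y.
∂L/∂y' = y'.
The Euler-Lagrange equation d/dx(∂L/∂y') − ∂L/∂y = 0 becomes:
    y'' - 144 y = 0
General solution: y(x) = A e^(12x) + B e^(-12x), where A and B are arbitrary constants fixed by the endpoint conditions.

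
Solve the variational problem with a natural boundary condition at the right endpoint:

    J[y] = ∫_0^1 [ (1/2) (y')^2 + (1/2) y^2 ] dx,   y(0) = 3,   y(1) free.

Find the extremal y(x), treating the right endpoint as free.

The Lagrangian L = (1/2) (y')^2 + (1/2) y^2 gives
    ∂L/∂y = 1 y,   ∂L/∂y' = y'.
Euler-Lagrange: y'' − y = 0.
With k = 1, the general solution is
    y(x) = A cosh(x) + B sinh(x).
Fixed left endpoint y(0) = 3 ⇒ A = 3.
The right endpoint x = 1 is free, so the natural (transversality) condition is ∂L/∂y' |_{x=1} = 0, i.e. y'(1) = 0.
Compute y'(x) = A k sinh(k x) + B k cosh(k x), so
    y'(1) = A k sinh(k·1) + B k cosh(k·1) = 0
    ⇒ B = −A tanh(k·1) = − 3 tanh(1·1).
Therefore the extremal is
    y(x) = 3 cosh(1 x) − 3 tanh(1·1) sinh(1 x).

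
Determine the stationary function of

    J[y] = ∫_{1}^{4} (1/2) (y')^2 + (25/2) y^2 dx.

The Lagrangian is L = (1/2) (y')^2 + (25/2) y^2.
Compute ∂L/∂y = 25y, ∂L/∂y' = y'.
The Euler-Lagrange equation d/dx(∂L/∂y') − ∂L/∂y = 0 reduces to
    y'' − 25 y = 0.
Its general solution is
    y(x) = A e^(5x) + B e^(−5x),
with A, B fixed by the endpoint conditions.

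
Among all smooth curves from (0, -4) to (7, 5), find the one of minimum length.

Arc-length functional: J[y] = ∫ sqrt(1 + (y')^2) dx.
Lagrangian L = sqrt(1 + (y')^2) has no explicit y dependence, so ∂L/∂y = 0 and the Euler-Lagrange equation gives
    d/dx( y' / sqrt(1 + (y')^2) ) = 0  ⇒  y' / sqrt(1 + (y')^2) = const.
Hence y' is constant, so y(x) is affine.
Fitting the endpoints (0, -4) and (7, 5):
    slope m = (5 − (-4)) / (7 − 0) = 9/7,
    intercept c = (-4) − m·0 = -4.
Extremal: y(x) = (9/7) x - 4.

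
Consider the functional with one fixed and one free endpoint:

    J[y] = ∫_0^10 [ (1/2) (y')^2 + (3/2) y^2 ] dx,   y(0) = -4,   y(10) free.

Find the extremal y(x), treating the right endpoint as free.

The Lagrangian L = (1/2) (y')^2 + (3/2) y^2 gives
    ∂L/∂y = 3 y,   ∂L/∂y' = y'.
Euler-Lagrange: y'' − 3 y = 0.
With k = sqrt(3), the general solution is
    y(x) = A cosh(sqrt(3) x) + B sinh(sqrt(3) x).
Fixed left endpoint y(0) = -4 ⇒ A = -4.
The right endpoint x = 10 is free, so the natural (transversality) condition is ∂L/∂y' |_{x=10} = 0, i.e. y'(10) = 0.
Compute y'(x) = A k sinh(k x) + B k cosh(k x), so
    y'(10) = A k sinh(k·10) + B k cosh(k·10) = 0
    ⇒ B = −A tanh(k·10) = 4 tanh(sqrt(3)·10).
Therefore the extremal is
    y(x) = −4 cosh(sqrt(3) x) + 4 tanh(sqrt(3)·10) sinh(sqrt(3) x).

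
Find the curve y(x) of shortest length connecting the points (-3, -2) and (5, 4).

Arc-length functional: J[y] = ∫ sqrt(1 + (y')^2) dx.
Lagrangian L = sqrt(1 + (y')^2) has no explicit y dependence, so ∂L/∂y = 0 and the Euler-Lagrange equation gives
    d/dx( y' / sqrt(1 + (y')^2) ) = 0  ⇒  y' / sqrt(1 + (y')^2) = const.
Hence y' is constant, so y(x) is affine.
Fitting the endpoints (-3, -2) and (5, 4):
    slope m = (4 − (-2)) / (5 − (-3)) = 3/4,
    intercept c = (-2) − m·(-3) = 1/4.
Extremal: y(x) = (3/4) x + 1/4.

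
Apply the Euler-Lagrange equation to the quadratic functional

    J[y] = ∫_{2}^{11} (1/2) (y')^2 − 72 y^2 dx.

The Lagrangian is L = (1/2) (y')^2 − 72 y^2.
Compute ∂L/∂y = -144y, ∂L/∂y' = y'.
The Euler-Lagrange equation d/dx(∂L/∂y') − ∂L/∂y = 0 reduces to
    y'' + 144 y = 0.
Its general solution is
    y(x) = A sin(12x) + B cos(12x),
with A, B fixed by the endpoint conditions.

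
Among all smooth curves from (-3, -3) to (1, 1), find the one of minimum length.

Arc-length functional: J[y] = ∫ sqrt(1 + (y')^2) dx.
Lagrangian L = sqrt(1 + (y')^2) has no explicit y dependence, so ∂L/∂y = 0 and the Euler-Lagrange equation gives
    d/dx( y' / sqrt(1 + (y')^2) ) = 0  ⇒  y' / sqrt(1 + (y')^2) = const.
Hence y' is constant, so y(x) is affine.
Fitting the endpoints (-3, -3) and (1, 1):
    slope m = (1 − (-3)) / (1 − (-3)) = 1,
    intercept c = (-3) − m·(-3) = 0.
Extremal: y(x) = x.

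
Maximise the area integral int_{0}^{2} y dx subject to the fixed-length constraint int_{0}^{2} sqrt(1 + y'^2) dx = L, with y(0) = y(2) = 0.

Set up the augmented Lagrangian using a multiplier λ for the length constraint:
    F(y, y') = y − λ sqrt(1 + y'^2).
F has no explicit x dependence, so the Beltrami identity yields a first integral
    F − y' ∂F/∂y' = C.
Compute ∂F/∂y' = −λ y' / sqrt(1 + y'^2). Then
    y − λ sqrt(1 + y'^2) + λ y'^2 / sqrt(1 + y'^2) = C
    ⇒  y − λ / sqrt(1 + y'^2) = C.
Solving for y' and integrating gives
    (x − a)^2 + (y − b)^2 = λ^2,
a circular arc of radius λ. The constants a, b are determined by the endpoint conditions y(0) = y(2) = 0, and λ is fixed implicitly by the length constraint
    ∫_{0}^{2} sqrt(1 + y'^2) dx = L.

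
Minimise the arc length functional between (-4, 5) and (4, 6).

Arc-length functional: J[y] = ∫ sqrt(1 + (y')^2) dx.
Lagrangian L = sqrt(1 + (y')^2) has no explicit y dependence, so ∂L/∂y = 0 and the Euler-Lagrange equation gives
    d/dx( y' / sqrt(1 + (y')^2) ) = 0  ⇒  y' / sqrt(1 + (y')^2) = const.
Hence y' is constant, so y(x) is affine.
Fitting the endpoints (-4, 5) and (4, 6):
    slope m = (6 − 5) / (4 − (-4)) = 1/8,
    intercept c = 5 − m·(-4) = 11/2.
Extremal: y(x) = (1/8) x + 11/2.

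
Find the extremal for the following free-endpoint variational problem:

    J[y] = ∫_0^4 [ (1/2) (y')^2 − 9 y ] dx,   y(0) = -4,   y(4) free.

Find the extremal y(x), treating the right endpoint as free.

The Lagrangian L = (1/2) (y')^2 − 9 y gives
    ∂L/∂y = −9,   ∂L/∂y' = y'.
Euler-Lagrange: d/dx(y') − (−9) = 0, i.e. y'' + 9 = 0, so
    y(x) = −(9/2) x^2 + C1 x + C2.
Fixed left endpoint y(0) = -4 ⇒ C2 = -4.
The right endpoint x = 4 is free, so the natural (transversality) condition is ∂L/∂y' |_{x=4} = 0, i.e. y'(4) = 0.
Compute y'(x) = −9 x + C1, so y'(4) = −36 + C1 = 0 ⇒ C1 = 36.
Therefore the extremal is
    y(x) = −(9/2) x^2 + 36 x − 4.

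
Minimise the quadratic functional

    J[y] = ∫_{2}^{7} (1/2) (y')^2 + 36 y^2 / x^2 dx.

The Lagrangian is L = (1/2) (y')^2 + 36 y^2 / x^2.
Compute ∂L/∂y = 72y/x^2, ∂L/∂y' = y'.
The Euler-Lagrange equation d/dx(∂L/∂y') − ∂L/∂y = 0 reduces to
    y'' − 72/x^2 · y = 0  (x > 0).
Its general solution is
    y(x) = A x^9 + B x^(-8),
with A, B fixed by the endpoint conditions.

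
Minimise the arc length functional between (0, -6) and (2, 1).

Arc-length functional: J[y] = ∫ sqrt(1 + (y')^2) dx.
Lagrangian L = sqrt(1 + (y')^2) has no explicit y dependence, so ∂L/∂y = 0 and the Euler-Lagrange equation gives
    d/dx( y' / sqrt(1 + (y')^2) ) = 0  ⇒  y' / sqrt(1 + (y')^2) = const.
Hence y' is constant, so y(x) is affine.
Fitting the endpoints (0, -6) and (2, 1):
    slope m = (1 − (-6)) / (2 − 0) = 7/2,
    intercept c = (-6) − m·0 = -6.
Extremal: y(x) = (7/2) x - 6.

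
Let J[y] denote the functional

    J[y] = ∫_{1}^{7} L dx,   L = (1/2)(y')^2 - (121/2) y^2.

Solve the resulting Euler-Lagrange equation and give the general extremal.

The Lagrangian is L = (1/2)(y')^2 - (121/2) y^2.
∂L/∂y = -121y.
∂L/∂y' = y'.
The Euler-Lagrange equation d/dx(∂L/∂y') − ∂L/∂y = 0 becomes:
    y'' + 121 y = 0
General solution: y(x) = A sin(11x) + B cos(11x), where A and B are arbitrary constants fixed by the endpoint conditions.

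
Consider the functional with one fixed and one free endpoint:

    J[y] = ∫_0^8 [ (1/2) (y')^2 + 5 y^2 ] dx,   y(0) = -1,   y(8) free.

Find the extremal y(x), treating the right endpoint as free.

The Lagrangian L = (1/2) (y')^2 + 5 y^2 gives
    ∂L/∂y = 10 y,   ∂L/∂y' = y'.
Euler-Lagrange: y'' − 10 y = 0.
With k = sqrt(10), the general solution is
    y(x) = A cosh(sqrt(10) x) + B sinh(sqrt(10) x).
Fixed left endpoint y(0) = -1 ⇒ A = -1.
The right endpoint x = 8 is free, so the natural (transversality) condition is ∂L/∂y' |_{x=8} = 0, i.e. y'(8) = 0.
Compute y'(x) = A k sinh(k x) + B k cosh(k x), so
    y'(8) = A k sinh(k·8) + B k cosh(k·8) = 0
    ⇒ B = −A tanh(k·8) = tanh(sqrt(10)·8).
Therefore the extremal is
    y(x) = −cosh(sqrt(10) x) + tanh(sqrt(10)·8) sinh(sqrt(10) x).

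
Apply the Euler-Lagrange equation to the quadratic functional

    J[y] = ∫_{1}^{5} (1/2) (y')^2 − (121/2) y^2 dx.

The Lagrangian is L = (1/2) (y')^2 − (121/2) y^2.
Compute ∂L/∂y = -121y, ∂L/∂y' = y'.
The Euler-Lagrange equation d/dx(∂L/∂y') − ∂L/∂y = 0 reduces to
    y'' + 121 y = 0.
Its general solution is
    y(x) = A sin(11x) + B cos(11x),
with A, B fixed by the endpoint conditions.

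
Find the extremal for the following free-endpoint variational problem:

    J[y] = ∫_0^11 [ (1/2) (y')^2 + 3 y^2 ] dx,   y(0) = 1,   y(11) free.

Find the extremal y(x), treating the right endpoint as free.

The Lagrangian L = (1/2) (y')^2 + 3 y^2 gives
    ∂L/∂y = 6 y,   ∂L/∂y' = y'.
Euler-Lagrange: y'' − 6 y = 0.
With k = sqrt(6), the general solution is
    y(x) = A cosh(sqrt(6) x) + B sinh(sqrt(6) x).
Fixed left endpoint y(0) = 1 ⇒ A = 1.
The right endpoint x = 11 is free, so the natural (transversality) condition is ∂L/∂y' |_{x=11} = 0, i.e. y'(11) = 0.
Compute y'(x) = A k sinh(k x) + B k cosh(k x), so
    y'(11) = A k sinh(k·11) + B k cosh(k·11) = 0
    ⇒ B = −A tanh(k·11) = − tanh(sqrt(6)·11).
Therefore the extremal is
    y(x) = cosh(sqrt(6) x) − tanh(sqrt(6)·11) sinh(sqrt(6) x).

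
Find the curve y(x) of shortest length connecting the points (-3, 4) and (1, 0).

Arc-length functional: J[y] = ∫ sqrt(1 + (y')^2) dx.
Lagrangian L = sqrt(1 + (y')^2) has no explicit y dependence, so ∂L/∂y = 0 and the Euler-Lagrange equation gives
    d/dx( y' / sqrt(1 + (y')^2) ) = 0  ⇒  y' / sqrt(1 + (y')^2) = const.
Hence y' is constant, so y(x) is affine.
Fitting the endpoints (-3, 4) and (1, 0):
    slope m = (0 − 4) / (1 − (-3)) = -1,
    intercept c = 4 − m·(-3) = 1.
Extremal: y(x) = -x + 1.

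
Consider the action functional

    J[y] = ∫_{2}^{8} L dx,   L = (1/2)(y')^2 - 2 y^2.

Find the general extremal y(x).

The Lagrangian is L = (1/2)(y')^2 - 2 y^2.
∂L/∂y = -4y.
∂L/∂y' = y'.
The Euler-Lagrange equation d/dx(∂L/∂y') − ∂L/∂y = 0 becomes:
    y'' + 4 y = 0
General solution: y(x) = A sin(2x) + B cos(2x), where A and B are arbitrary constants fixed by the endpoint conditions.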